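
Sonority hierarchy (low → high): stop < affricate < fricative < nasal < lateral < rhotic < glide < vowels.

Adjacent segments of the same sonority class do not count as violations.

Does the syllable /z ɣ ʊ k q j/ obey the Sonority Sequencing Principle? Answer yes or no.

no

Onset: /z/ is a fricative (sonority 3), /ɣ/ is a fricative (sonority 3); then the nucleus /ʊ/ (sonority 8).
Onset profile 3-3-8 — rises to the nucleus.
Coda: /k/ is a stop (sonority 1), /q/ is a stop (sonority 1), /j/ is a glide (sonority 7).
Coda profile 8-1-1-7 — does not fall throughout.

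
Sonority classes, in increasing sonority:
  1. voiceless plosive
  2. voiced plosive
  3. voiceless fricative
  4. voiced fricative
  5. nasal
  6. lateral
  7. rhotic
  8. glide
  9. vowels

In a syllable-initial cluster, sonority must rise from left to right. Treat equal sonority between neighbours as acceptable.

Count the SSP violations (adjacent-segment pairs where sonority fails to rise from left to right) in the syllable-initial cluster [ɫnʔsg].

3

/ɫ/: lateral = 6.
/n/: nasal = 5.
/ʔ/: voiceless plosive = 1.
/s/: voiceless fricative = 3.
/g/: voiced plosive = 2.
/ɫ/→/n/: 6→5 (does not rise) — violation.
/n/→/ʔ/: 5→1 (does not rise) — violation.
/ʔ/→/s/: 1→3 (rises) — ok.
/s/→/g/: 3→2 (does not rise) — violation.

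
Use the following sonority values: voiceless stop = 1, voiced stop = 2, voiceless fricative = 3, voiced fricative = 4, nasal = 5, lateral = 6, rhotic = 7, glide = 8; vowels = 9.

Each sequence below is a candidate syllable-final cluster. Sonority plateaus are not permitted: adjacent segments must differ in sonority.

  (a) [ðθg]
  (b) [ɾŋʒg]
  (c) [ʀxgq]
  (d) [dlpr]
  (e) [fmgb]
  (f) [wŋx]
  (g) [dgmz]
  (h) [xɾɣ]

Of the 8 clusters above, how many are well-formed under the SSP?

(a) [ðθg]: profile 4-3-2 — obeys.
(b) [ɾŋʒg]: profile 7-5-4-2 — obeys.
(c) [ʀxgq]: profile 7-3-2-1 — obeys.
(d) [dlpr]: profile 2-6-1-7 — violates.
(e) [fmgb]: profile 3-5-2-2 — violates.
(f) [wŋx]: profile 8-5-3 — obeys.
(g) [dgmz]: profile 2-2-5-4 — violates.
(h) [xɾɣ]: profile 3-7-4 — violates.

4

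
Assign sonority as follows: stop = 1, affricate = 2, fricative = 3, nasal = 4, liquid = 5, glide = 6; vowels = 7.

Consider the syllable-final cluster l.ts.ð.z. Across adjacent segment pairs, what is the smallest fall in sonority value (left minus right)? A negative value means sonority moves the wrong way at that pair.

-1

/l/: liquid = 5.
/ts/: affricate = 2.
/ð/: fricative = 3.
/z/: fricative = 3.
/l/→/ts/: change +3.
/ts/→/ð/: change -1.
/ð/→/z/: change +0.
Minimum = -1.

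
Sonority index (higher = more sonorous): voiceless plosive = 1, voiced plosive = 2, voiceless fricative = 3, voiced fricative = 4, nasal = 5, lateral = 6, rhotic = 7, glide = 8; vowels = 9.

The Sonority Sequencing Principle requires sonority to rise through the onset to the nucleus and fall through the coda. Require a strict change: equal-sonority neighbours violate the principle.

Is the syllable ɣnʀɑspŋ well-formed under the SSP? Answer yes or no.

no

Onset: /ɣ/ is a voiced fricative (sonority 4), /n/ is a nasal (sonority 5), /ʀ/ is a rhotic (sonority 7); then the nucleus /ɑ/ (sonority 9).
Onset profile 4-5-7-9 — rises to the nucleus.
Coda: /s/ is a voiceless fricative (sonority 3), /p/ is a voiceless plosive (sonority 1), /ŋ/ is a nasal (sonority 5).
Coda profile 9-3-1-5 — does not strictly fall throughout.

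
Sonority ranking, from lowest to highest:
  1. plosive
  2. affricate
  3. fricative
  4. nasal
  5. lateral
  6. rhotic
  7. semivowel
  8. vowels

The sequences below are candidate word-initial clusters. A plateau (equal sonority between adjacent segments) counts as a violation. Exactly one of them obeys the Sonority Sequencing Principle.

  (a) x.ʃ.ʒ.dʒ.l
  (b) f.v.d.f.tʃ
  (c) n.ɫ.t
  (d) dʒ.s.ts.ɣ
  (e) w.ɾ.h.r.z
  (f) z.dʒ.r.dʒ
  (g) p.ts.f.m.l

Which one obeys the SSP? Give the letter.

(a) x.ʃ.ʒ.dʒ.l: profile 3-3-3-2-5 — violates.
(b) f.v.d.f.tʃ: profile 3-3-1-3-2 — violates.
(c) n.ɫ.t: profile 4-5-1 — violates.
(d) dʒ.s.ts.ɣ: profile 2-3-2-3 — violates.
(e) w.ɾ.h.r.z: profile 7-6-3-6-3 — violates.
(f) z.dʒ.r.dʒ: profile 3-2-6-2 — violates.
(g) p.ts.f.m.l: profile 1-2-3-4-5 — obeys.

g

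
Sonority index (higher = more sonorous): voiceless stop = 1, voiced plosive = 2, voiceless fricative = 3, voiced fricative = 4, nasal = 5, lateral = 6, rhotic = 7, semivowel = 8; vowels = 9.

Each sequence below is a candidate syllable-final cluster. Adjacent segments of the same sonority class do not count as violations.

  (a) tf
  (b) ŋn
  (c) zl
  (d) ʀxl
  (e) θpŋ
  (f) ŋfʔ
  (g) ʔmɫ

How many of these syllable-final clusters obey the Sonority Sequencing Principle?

(a) sonority 1-3: ill-formed.
(b) sonority 5-5: well-formed.
(c) sonority 4-6: ill-formed.
(d) sonority 7-3-6: ill-formed.
(e) sonority 3-1-5: ill-formed.
(f) sonority 5-3-1: well-formed.
(g) sonority 1-5-6: ill-formed.

2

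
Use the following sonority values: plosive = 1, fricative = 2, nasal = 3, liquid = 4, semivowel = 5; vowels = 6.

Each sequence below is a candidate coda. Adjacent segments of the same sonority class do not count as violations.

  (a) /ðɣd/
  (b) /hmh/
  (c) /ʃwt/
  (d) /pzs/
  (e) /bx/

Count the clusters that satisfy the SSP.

(a) sonority 2-2-1: well-formed.
(b) sonority 2-3-2: ill-formed.
(c) sonority 2-5-1: ill-formed.
(d) sonority 1-2-2: ill-formed.
(e) sonority 1-2: ill-formed.

1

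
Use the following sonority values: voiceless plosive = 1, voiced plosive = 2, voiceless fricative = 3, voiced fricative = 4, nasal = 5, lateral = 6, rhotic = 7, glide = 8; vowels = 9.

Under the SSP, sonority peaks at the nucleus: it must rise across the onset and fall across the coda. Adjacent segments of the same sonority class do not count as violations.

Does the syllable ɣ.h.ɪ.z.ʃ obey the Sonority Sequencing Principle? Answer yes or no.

Onset: /ɣ/ is a voiced fricative (sonority 4), /h/ is a voiceless fricative (sonority 3); then the nucleus /ɪ/ (sonority 9).
Onset profile 4-3-9 — does not rise throughout.
Coda: /z/ is a voiced fricative (sonority 4), /ʃ/ is a voiceless fricative (sonority 3).
Coda profile 9-4-3 — falls from the nucleus.

no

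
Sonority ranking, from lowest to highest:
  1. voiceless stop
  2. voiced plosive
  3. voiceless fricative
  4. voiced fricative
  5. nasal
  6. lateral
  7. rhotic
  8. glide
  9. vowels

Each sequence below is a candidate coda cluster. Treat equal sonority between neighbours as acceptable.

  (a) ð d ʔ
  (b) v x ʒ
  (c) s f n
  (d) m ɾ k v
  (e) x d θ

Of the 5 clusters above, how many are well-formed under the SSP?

1

(a) ð d ʔ: profile 4-2-1 — obeys.
(b) v x ʒ: profile 4-3-4 — violates.
(c) s f n: profile 3-3-5 — violates.
(d) m ɾ k v: profile 5-7-1-4 — violates.
(e) x d θ: profile 3-2-3 — violates.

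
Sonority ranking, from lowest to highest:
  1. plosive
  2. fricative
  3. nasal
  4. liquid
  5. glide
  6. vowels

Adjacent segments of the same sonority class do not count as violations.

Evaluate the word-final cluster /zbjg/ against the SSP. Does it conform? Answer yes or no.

no

/z/: fricative = 2.
/b/: plosive = 1.
/j/: glide = 5.
/g/: plosive = 1.
The profile is 2-1-5-1. Between /b/ (1) and /j/ (5) sonority does not fall, so the cluster violates the SSP.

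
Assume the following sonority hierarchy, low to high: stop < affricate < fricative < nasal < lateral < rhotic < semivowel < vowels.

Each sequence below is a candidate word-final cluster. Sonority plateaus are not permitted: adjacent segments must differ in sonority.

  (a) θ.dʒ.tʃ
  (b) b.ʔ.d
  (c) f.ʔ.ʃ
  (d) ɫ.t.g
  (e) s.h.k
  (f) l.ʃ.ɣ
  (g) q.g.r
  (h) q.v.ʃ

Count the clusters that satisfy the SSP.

(a) 3-2-2 → violates
(b) 1-1-1 → violates
(c) 3-1-3 → violates
(d) 5-1-1 → violates
(e) 3-3-1 → violates
(f) 5-3-3 → violates
(g) 1-1-6 → violates
(h) 1-3-3 → violates

0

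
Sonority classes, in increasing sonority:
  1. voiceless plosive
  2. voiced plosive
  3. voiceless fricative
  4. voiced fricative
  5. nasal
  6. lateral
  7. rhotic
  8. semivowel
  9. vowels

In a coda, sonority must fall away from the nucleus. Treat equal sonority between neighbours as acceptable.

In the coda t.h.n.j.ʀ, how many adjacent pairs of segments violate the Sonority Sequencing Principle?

3

/t/ — voiceless plosive, sonority 1.
/h/ — voiceless fricative, sonority 3.
/n/ — nasal, sonority 5.
/j/ — semivowel, sonority 8.
/ʀ/ — rhotic, sonority 7.
/t/→/h/: 1→3 (does not fall) — violation.
/h/→/n/: 3→5 (does not fall) — violation.
/n/→/j/: 5→8 (does not fall) — violation.
/j/→/ʀ/: 8→7 (falls) — ok.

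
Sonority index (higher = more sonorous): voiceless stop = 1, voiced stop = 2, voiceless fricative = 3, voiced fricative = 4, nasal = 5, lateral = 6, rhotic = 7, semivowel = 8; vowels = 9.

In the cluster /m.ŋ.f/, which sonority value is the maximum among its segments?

5

/m/ — nasal, sonority 5.
/ŋ/ — nasal, sonority 5.
/f/ — voiceless fricative, sonority 3.
The maximum is 5.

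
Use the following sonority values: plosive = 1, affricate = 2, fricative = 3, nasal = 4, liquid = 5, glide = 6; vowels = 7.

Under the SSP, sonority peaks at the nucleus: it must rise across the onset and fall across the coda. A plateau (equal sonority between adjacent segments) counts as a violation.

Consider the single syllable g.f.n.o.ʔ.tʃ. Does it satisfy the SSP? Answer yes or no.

no

Onset: /g/ is a plosive (sonority 1), /f/ is a fricative (sonority 3), /n/ is a nasal (sonority 4); then the nucleus /o/ (sonority 7).
Onset profile 1-3-4-7 — rises to the nucleus.
Coda: /ʔ/ is a plosive (sonority 1), /tʃ/ is an affricate (sonority 2).
Coda profile 7-1-2 — does not strictly fall throughout.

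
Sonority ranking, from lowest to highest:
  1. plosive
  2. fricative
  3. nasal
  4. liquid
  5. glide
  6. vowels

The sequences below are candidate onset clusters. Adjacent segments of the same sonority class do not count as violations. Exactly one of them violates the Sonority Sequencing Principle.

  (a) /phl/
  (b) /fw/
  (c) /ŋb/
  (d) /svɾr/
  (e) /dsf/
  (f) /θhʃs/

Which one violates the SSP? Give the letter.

c

(a) 1-2-4 → obeys
(b) 2-5 → obeys
(c) 3-1 → violates
(d) 2-2-4-4 → obeys
(e) 1-2-2 → obeys
(f) 2-2-2-2 → obeys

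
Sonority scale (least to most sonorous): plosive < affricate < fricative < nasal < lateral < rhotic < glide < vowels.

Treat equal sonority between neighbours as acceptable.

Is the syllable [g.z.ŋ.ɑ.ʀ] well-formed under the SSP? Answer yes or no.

yes

Onset: /g/ is a plosive (sonority 1), /z/ is a fricative (sonority 3), /ŋ/ is a nasal (sonority 4); then the nucleus /ɑ/ (sonority 8).
Onset profile 1-3-4-8 — rises to the nucleus.
Coda: /ʀ/ is a rhotic (sonority 6).
Coda profile 8-6 — falls from the nucleus.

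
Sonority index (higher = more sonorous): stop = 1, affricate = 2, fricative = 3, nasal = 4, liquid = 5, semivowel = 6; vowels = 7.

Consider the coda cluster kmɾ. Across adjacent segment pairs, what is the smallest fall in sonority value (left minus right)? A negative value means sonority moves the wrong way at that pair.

/k/ — stop, sonority 1.
/m/ — nasal, sonority 4.
/ɾ/ — liquid, sonority 5.
/k/→/m/: change -3.
/m/→/ɾ/: change -1.
Minimum = -3.

-3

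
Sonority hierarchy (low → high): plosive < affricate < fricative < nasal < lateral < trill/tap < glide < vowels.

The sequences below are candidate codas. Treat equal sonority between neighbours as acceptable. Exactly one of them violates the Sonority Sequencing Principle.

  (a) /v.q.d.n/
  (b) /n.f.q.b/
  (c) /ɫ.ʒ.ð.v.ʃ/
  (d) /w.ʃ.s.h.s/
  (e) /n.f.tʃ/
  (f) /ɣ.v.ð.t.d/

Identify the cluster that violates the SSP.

(a) sonority 3-1-1-4: ill-formed.
(b) sonority 4-3-1-1: well-formed.
(c) sonority 5-3-3-3-3: well-formed.
(d) sonority 7-3-3-3-3: well-formed.
(e) sonority 4-3-2: well-formed.
(f) sonority 3-3-3-1-1: well-formed.

a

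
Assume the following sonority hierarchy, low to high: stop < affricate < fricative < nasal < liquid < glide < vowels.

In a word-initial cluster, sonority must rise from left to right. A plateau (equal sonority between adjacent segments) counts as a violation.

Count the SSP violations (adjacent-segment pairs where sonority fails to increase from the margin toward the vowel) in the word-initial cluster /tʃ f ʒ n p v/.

/tʃ/ is an affricate (sonority 2).
/f/ is a fricative (sonority 3).
/ʒ/ is a fricative (sonority 3).
/n/ is a nasal (sonority 4).
/p/ is a stop (sonority 1).
/v/ is a fricative (sonority 3).
/tʃ/→/f/: 2→3 (rises) — ok.
/f/→/ʒ/: 3→3 (plateau) — violation.
/ʒ/→/n/: 3→4 (rises) — ok.
/n/→/p/: 4→1 (does not rise) — violation.
/p/→/v/: 1→3 (rises) — ok.

2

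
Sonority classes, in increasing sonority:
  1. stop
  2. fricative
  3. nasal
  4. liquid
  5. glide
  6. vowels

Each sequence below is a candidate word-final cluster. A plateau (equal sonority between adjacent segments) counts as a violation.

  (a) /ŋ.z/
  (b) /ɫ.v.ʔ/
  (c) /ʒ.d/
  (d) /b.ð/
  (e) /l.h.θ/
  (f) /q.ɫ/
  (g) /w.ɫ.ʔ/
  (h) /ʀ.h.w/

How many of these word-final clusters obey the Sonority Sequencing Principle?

(a) sonority 3-2: well-formed.
(b) sonority 4-2-1: well-formed.
(c) sonority 2-1: well-formed.
(d) sonority 1-2: ill-formed.
(e) sonority 4-2-2: ill-formed.
(f) sonority 1-4: ill-formed.
(g) sonority 5-4-1: well-formed.
(h) sonority 4-2-5: ill-formed.

4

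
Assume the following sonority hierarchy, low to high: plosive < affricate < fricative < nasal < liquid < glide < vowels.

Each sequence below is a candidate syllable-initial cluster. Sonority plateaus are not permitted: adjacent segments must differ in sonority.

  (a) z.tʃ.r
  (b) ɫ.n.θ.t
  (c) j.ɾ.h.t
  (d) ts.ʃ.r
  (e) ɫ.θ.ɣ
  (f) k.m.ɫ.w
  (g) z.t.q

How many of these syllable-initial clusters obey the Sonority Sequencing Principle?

2

(a) z.tʃ.r: profile 3-2-5 — violates.
(b) ɫ.n.θ.t: profile 5-4-3-1 — violates.
(c) j.ɾ.h.t: profile 6-5-3-1 — violates.
(d) ts.ʃ.r: profile 2-3-5 — obeys.
(e) ɫ.θ.ɣ: profile 5-3-3 — violates.
(f) k.m.ɫ.w: profile 1-4-5-6 — obeys.
(g) z.t.q: profile 3-1-1 — violates.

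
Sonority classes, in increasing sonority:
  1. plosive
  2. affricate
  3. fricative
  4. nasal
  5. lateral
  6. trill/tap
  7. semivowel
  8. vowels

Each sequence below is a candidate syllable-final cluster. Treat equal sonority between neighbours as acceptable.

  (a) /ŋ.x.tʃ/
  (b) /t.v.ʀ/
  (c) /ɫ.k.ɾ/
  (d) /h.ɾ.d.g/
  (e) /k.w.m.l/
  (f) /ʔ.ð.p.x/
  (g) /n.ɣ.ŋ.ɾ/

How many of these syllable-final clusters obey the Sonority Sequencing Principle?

1

(a) /ŋ.x.tʃ/: profile 4-3-2 — obeys.
(b) /t.v.ʀ/: profile 1-3-6 — violates.
(c) /ɫ.k.ɾ/: profile 5-1-6 — violates.
(d) /h.ɾ.d.g/: profile 3-6-1-1 — violates.
(e) /k.w.m.l/: profile 1-7-4-5 — violates.
(f) /ʔ.ð.p.x/: profile 1-3-1-3 — violates.
(g) /n.ɣ.ŋ.ɾ/: profile 4-3-4-6 — violates.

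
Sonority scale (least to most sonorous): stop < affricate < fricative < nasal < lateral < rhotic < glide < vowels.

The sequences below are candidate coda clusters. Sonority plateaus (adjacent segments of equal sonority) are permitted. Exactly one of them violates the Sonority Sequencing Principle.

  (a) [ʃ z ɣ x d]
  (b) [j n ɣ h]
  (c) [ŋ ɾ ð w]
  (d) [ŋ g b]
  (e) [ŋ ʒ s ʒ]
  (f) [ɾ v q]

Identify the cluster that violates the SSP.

(a) [ʃ z ɣ x d]: profile 3-3-3-3-1 — obeys.
(b) [j n ɣ h]: profile 7-4-3-3 — obeys.
(c) [ŋ ɾ ð w]: profile 4-6-3-7 — violates.
(d) [ŋ g b]: profile 4-1-1 — obeys.
(e) [ŋ ʒ s ʒ]: profile 4-3-3-3 — obeys.
(f) [ɾ v q]: profile 6-3-1 — obeys.

c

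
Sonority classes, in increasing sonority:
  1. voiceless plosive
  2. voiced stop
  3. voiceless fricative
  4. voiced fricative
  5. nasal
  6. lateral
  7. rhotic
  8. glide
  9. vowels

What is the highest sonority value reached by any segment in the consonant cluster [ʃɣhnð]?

/ʃ/ — voiceless fricative, sonority 3.
/ɣ/ — voiced fricative, sonority 4.
/h/ — voiceless fricative, sonority 3.
/n/ — nasal, sonority 5.
/ð/ — voiced fricative, sonority 4.
The maximum is 5.

5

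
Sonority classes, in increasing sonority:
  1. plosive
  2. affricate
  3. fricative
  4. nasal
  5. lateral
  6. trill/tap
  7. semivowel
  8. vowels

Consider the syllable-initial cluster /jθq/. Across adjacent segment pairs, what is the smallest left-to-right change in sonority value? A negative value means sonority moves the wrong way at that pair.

/j/: semivowel = 7.
/θ/: fricative = 3.
/q/: plosive = 1.
/j/→/θ/: change -4.
/θ/→/q/: change -2.
Minimum = -4.

-4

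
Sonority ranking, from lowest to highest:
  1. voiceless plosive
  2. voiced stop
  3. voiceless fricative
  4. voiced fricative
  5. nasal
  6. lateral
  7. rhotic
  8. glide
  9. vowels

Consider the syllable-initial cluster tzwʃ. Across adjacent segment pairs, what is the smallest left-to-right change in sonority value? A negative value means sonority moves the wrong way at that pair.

-5

/t/ — voiceless plosive, sonority 1.
/z/ — voiced fricative, sonority 4.
/w/ — glide, sonority 8.
/ʃ/ — voiceless fricative, sonority 3.
/t/→/z/: change +3.
/z/→/w/: change +4.
/w/→/ʃ/: change -5.
Minimum = -5.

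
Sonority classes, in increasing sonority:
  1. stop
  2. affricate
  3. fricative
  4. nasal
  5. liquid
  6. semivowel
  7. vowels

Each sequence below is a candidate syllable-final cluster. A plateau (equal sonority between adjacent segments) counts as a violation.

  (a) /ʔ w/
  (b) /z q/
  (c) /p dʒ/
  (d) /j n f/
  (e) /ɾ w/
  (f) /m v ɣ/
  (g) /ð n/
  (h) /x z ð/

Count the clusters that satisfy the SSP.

2

(a) 1-6 → violates
(b) 3-1 → obeys
(c) 1-2 → violates
(d) 6-4-3 → obeys
(e) 5-6 → violates
(f) 4-3-3 → violates
(g) 3-4 → violates
(h) 3-3-3 → violates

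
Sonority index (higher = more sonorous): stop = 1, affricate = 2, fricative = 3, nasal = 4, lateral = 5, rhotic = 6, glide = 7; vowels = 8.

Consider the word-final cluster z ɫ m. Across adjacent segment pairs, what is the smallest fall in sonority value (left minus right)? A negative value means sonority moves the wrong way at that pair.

/z/ is a fricative (sonority 3).
/ɫ/ is a lateral (sonority 5).
/m/ is a nasal (sonority 4).
/z/→/ɫ/: change -2.
/ɫ/→/m/: change +1.
Minimum = -2.

-2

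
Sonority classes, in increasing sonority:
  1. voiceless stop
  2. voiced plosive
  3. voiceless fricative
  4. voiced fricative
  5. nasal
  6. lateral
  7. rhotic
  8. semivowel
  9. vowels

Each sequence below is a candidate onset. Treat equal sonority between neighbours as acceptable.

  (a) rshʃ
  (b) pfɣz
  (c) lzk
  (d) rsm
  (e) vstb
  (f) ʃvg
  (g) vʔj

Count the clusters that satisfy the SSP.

1

(a) 7-3-3-3 → violates
(b) 1-3-4-4 → obeys
(c) 6-4-1 → violates
(d) 7-3-5 → violates
(e) 4-3-1-2 → violates
(f) 3-4-2 → violates
(g) 4-1-8 → violates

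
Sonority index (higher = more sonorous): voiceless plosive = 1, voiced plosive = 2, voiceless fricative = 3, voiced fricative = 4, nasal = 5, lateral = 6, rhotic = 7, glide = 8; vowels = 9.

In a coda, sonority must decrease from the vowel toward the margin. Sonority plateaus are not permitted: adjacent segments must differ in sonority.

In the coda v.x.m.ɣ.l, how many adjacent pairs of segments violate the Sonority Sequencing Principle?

/v/: voiced fricative = 4.
/x/: voiceless fricative = 3.
/m/: nasal = 5.
/ɣ/: voiced fricative = 4.
/l/: lateral = 6.
/v/→/x/: 4→3 (falls) — ok.
/x/→/m/: 3→5 (does not fall) — violation.
/m/→/ɣ/: 5→4 (falls) — ok.
/ɣ/→/l/: 4→6 (does not fall) — violation.

2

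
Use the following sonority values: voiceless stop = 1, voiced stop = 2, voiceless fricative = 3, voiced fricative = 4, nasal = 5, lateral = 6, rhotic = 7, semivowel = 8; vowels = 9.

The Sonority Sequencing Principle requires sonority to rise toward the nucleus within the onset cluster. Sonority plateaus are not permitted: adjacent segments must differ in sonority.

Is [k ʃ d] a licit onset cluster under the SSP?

no

/k/ is a voiceless stop (sonority 1).
/ʃ/ is a voiceless fricative (sonority 3).
/d/ is a voiced stop (sonority 2).
The profile is 1-3-2. Between /ʃ/ (3) and /d/ (2) sonority does not rise, so the cluster violates the SSP.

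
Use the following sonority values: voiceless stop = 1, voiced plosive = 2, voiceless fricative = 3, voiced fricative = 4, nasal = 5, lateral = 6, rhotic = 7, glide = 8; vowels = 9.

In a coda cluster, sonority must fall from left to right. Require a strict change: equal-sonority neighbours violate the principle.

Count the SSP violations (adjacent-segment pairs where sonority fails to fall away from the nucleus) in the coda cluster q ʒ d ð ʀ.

/q/ — voiceless stop, sonority 1.
/ʒ/ — voiced fricative, sonority 4.
/d/ — voiced plosive, sonority 2.
/ð/ — voiced fricative, sonority 4.
/ʀ/ — rhotic, sonority 7.
/q/→/ʒ/: 1→4 (does not fall) — violation.
/ʒ/→/d/: 4→2 (falls) — ok.
/d/→/ð/: 2→4 (does not fall) — violation.
/ð/→/ʀ/: 4→7 (does not fall) — violation.

3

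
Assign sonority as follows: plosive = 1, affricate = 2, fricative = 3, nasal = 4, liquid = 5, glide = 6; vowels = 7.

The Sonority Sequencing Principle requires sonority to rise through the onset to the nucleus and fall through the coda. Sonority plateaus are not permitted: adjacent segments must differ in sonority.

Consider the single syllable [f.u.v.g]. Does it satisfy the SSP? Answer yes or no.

yes

Onset: /f/ is a fricative (sonority 3); then the nucleus /u/ (sonority 7).
Onset profile 3-7 — rises to the nucleus.
Coda: /v/ is a fricative (sonority 3), /g/ is a plosive (sonority 1).
Coda profile 7-3-1 — falls from the nucleus.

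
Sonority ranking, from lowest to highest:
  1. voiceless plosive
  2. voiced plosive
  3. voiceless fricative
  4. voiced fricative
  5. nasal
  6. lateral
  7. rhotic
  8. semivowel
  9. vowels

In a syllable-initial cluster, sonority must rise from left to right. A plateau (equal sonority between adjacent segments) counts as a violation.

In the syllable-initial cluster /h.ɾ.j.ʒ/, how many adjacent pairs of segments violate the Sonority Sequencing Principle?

1

/h/: voiceless fricative = 3.
/ɾ/: rhotic = 7.
/j/: semivowel = 8.
/ʒ/: voiced fricative = 4.
/h/→/ɾ/: 3→7 (rises) — ok.
/ɾ/→/j/: 7→8 (rises) — ok.
/j/→/ʒ/: 8→4 (does not rise) — violation.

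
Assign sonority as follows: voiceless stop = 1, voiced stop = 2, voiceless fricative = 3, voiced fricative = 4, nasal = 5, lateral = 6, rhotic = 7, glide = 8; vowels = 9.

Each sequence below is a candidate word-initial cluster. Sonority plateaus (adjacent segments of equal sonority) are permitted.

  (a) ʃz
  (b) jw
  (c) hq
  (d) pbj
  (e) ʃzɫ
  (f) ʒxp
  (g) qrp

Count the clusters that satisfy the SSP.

4

(a) ʃz: profile 3-4 — obeys.
(b) jw: profile 8-8 — obeys.
(c) hq: profile 3-1 — violates.
(d) pbj: profile 1-2-8 — obeys.
(e) ʃzɫ: profile 3-4-6 — obeys.
(f) ʒxp: profile 4-3-1 — violates.
(g) qrp: profile 1-7-1 — violates.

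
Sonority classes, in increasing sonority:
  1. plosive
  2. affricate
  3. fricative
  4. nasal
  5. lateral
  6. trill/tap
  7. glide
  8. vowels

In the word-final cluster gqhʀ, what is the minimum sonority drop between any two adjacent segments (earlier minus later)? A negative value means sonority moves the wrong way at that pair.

-3

/g/: plosive = 1.
/q/: plosive = 1.
/h/: fricative = 3.
/ʀ/: trill/tap = 6.
/g/→/q/: change +0.
/q/→/h/: change -2.
/h/→/ʀ/: change -3.
Minimum = -3.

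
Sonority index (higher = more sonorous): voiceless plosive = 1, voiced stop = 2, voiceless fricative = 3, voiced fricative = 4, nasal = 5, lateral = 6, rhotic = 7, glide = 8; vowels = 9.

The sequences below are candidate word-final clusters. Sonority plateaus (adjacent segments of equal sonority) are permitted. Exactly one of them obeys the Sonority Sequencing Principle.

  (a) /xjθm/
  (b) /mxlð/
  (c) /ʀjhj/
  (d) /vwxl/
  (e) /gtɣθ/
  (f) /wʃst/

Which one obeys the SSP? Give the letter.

(a) /xjθm/: profile 3-8-3-5 — violates.
(b) /mxlð/: profile 5-3-6-4 — violates.
(c) /ʀjhj/: profile 7-8-3-8 — violates.
(d) /vwxl/: profile 4-8-3-6 — violates.
(e) /gtɣθ/: profile 2-1-4-3 — violates.
(f) /wʃst/: profile 8-3-3-1 — obeys.

f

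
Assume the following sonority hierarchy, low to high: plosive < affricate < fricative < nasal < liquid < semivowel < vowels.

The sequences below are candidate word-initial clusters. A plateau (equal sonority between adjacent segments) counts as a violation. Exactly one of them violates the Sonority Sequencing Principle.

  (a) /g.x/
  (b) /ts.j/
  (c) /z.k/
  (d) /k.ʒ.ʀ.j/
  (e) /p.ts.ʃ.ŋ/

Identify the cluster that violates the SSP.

c

(a) 1-3 → obeys
(b) 2-6 → obeys
(c) 3-1 → violates
(d) 1-3-5-6 → obeys
(e) 1-2-3-4 → obeys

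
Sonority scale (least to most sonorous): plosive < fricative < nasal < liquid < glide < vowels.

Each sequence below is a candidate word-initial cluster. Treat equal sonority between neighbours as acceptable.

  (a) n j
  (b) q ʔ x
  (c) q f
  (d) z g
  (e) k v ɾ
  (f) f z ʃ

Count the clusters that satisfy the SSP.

(a) n j: profile 3-5 — obeys.
(b) q ʔ x: profile 1-1-2 — obeys.
(c) q f: profile 1-2 — obeys.
(d) z g: profile 2-1 — violates.
(e) k v ɾ: profile 1-2-4 — obeys.
(f) f z ʃ: profile 2-2-2 — obeys.

5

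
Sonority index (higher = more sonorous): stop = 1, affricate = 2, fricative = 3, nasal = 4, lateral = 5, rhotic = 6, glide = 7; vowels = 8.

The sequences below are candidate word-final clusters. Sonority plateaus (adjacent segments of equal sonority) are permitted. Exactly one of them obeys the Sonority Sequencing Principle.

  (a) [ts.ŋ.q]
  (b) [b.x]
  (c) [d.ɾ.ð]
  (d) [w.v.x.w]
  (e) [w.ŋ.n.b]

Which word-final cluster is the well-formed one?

e

(a) 2-4-1 → violates
(b) 1-3 → violates
(c) 1-6-3 → violates
(d) 7-3-3-7 → violates
(e) 7-4-4-1 → obeys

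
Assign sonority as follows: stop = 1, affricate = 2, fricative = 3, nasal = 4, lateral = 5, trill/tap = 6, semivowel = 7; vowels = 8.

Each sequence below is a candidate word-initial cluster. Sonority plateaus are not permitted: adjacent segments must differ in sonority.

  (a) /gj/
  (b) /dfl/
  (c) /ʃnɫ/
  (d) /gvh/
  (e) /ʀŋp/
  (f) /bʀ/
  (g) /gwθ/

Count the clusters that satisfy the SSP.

4

(a) sonority 1-7: well-formed.
(b) sonority 1-3-5: well-formed.
(c) sonority 3-4-5: well-formed.
(d) sonority 1-3-3: ill-formed.
(e) sonority 6-4-1: ill-formed.
(f) sonority 1-6: well-formed.
(g) sonority 1-7-3: ill-formed.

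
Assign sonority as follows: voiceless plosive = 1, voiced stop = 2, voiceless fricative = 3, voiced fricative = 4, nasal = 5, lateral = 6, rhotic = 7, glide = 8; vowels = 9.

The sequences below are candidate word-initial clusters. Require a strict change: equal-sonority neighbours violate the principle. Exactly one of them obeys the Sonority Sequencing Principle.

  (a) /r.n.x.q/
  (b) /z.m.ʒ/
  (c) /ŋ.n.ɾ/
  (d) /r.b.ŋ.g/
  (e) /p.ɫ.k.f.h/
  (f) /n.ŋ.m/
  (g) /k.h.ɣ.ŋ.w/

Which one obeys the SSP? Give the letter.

(a) sonority 7-5-3-1: ill-formed.
(b) sonority 4-5-4: ill-formed.
(c) sonority 5-5-7: ill-formed.
(d) sonority 7-2-5-2: ill-formed.
(e) sonority 1-6-1-3-3: ill-formed.
(f) sonority 5-5-5: ill-formed.
(g) sonority 1-3-4-5-8: well-formed.

g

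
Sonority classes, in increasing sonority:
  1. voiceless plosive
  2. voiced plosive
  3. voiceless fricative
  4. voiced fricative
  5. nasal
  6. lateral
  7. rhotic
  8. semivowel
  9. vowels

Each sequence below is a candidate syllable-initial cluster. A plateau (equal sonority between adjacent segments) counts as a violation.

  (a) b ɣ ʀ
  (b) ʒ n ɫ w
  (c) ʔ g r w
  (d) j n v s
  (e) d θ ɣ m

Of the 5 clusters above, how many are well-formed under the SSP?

(a) b ɣ ʀ: profile 2-4-7 — obeys.
(b) ʒ n ɫ w: profile 4-5-6-8 — obeys.
(c) ʔ g r w: profile 1-2-7-8 — obeys.
(d) j n v s: profile 8-5-4-3 — violates.
(e) d θ ɣ m: profile 2-3-4-5 — obeys.

4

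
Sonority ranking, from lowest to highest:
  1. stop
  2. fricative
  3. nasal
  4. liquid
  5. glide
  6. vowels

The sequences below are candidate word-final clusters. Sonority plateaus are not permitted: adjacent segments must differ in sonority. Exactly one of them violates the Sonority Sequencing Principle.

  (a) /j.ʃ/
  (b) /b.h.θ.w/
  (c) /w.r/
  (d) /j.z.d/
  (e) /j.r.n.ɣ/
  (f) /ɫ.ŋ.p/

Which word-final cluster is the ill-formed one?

(a) sonority 5-2: well-formed.
(b) sonority 1-2-2-5: ill-formed.
(c) sonority 5-4: well-formed.
(d) sonority 5-2-1: well-formed.
(e) sonority 5-4-3-2: well-formed.
(f) sonority 4-3-1: well-formed.

b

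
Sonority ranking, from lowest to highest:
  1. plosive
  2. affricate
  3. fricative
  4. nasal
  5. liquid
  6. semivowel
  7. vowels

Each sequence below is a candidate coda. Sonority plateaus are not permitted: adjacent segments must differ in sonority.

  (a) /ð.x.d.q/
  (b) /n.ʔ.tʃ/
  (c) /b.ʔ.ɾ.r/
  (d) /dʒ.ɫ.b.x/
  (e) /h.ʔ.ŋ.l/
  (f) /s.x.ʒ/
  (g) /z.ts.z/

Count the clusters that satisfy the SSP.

(a) /ð.x.d.q/: profile 3-3-1-1 — violates.
(b) /n.ʔ.tʃ/: profile 4-1-2 — violates.
(c) /b.ʔ.ɾ.r/: profile 1-1-5-5 — violates.
(d) /dʒ.ɫ.b.x/: profile 2-5-1-3 — violates.
(e) /h.ʔ.ŋ.l/: profile 3-1-4-5 — violates.
(f) /s.x.ʒ/: profile 3-3-3 — violates.
(g) /z.ts.z/: profile 3-2-3 — violates.

0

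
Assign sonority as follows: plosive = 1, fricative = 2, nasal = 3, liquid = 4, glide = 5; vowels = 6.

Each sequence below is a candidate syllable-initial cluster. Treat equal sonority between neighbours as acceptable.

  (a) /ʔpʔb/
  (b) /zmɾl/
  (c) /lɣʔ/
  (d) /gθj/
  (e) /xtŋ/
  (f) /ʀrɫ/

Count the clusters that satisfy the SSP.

(a) sonority 1-1-1-1: well-formed.
(b) sonority 2-3-4-4: well-formed.
(c) sonority 4-2-1: ill-formed.
(d) sonority 1-2-5: well-formed.
(e) sonority 2-1-3: ill-formed.
(f) sonority 4-4-4: well-formed.

4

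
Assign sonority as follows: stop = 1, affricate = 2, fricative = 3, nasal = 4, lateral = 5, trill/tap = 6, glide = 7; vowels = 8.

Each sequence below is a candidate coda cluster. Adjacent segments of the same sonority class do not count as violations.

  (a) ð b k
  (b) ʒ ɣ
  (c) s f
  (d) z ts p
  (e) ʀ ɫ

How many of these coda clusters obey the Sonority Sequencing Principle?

(a) sonority 3-1-1: well-formed.
(b) sonority 3-3: well-formed.
(c) sonority 3-3: well-formed.
(d) sonority 3-2-1: well-formed.
(e) sonority 6-5: well-formed.

5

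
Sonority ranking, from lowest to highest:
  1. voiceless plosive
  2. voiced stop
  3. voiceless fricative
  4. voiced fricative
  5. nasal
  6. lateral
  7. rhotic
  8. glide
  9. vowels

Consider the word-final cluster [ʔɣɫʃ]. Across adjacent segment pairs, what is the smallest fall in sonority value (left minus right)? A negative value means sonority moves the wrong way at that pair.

/ʔ/: voiceless plosive = 1.
/ɣ/: voiced fricative = 4.
/ɫ/: lateral = 6.
/ʃ/: voiceless fricative = 3.
/ʔ/→/ɣ/: change -3.
/ɣ/→/ɫ/: change -2.
/ɫ/→/ʃ/: change +3.
Minimum = -3.

-3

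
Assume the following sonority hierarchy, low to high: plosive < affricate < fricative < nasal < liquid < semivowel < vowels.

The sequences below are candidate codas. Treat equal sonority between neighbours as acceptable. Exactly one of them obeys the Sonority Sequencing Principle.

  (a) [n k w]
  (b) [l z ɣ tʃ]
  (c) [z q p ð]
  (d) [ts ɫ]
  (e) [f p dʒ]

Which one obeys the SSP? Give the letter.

(a) 4-1-6 → violates
(b) 5-3-3-2 → obeys
(c) 3-1-1-3 → violates
(d) 2-5 → violates
(e) 3-1-2 → violates

b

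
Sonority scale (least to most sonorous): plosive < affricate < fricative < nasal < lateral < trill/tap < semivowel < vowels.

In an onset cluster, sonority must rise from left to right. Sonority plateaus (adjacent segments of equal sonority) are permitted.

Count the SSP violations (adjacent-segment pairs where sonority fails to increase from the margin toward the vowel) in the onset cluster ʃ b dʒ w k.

/ʃ/: fricative = 3.
/b/: plosive = 1.
/dʒ/: affricate = 2.
/w/: semivowel = 7.
/k/: plosive = 1.
/ʃ/→/b/: 3→1 (does not rise) — violation.
/b/→/dʒ/: 1→2 (rises) — ok.
/dʒ/→/w/: 2→7 (rises) — ok.
/w/→/k/: 7→1 (does not rise) — violation.

2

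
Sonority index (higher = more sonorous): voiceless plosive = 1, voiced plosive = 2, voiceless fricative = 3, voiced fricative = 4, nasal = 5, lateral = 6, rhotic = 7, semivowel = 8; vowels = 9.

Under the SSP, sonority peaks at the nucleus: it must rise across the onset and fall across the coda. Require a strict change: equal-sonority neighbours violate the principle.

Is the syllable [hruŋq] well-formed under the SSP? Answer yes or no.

Onset: /h/ is a voiceless fricative (sonority 3), /r/ is a rhotic (sonority 7); then the nucleus /u/ (sonority 9).
Onset profile 3-7-9 — rises to the nucleus.
Coda: /ŋ/ is a nasal (sonority 5), /q/ is a voiceless plosive (sonority 1).
Coda profile 9-5-1 — falls from the nucleus.

yes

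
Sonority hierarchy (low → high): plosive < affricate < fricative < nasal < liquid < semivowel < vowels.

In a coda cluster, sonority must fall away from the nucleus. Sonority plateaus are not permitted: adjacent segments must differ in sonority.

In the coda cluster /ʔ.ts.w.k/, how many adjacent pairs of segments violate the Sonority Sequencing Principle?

/ʔ/ — plosive, sonority 1.
/ts/ — affricate, sonority 2.
/w/ — semivowel, sonority 6.
/k/ — plosive, sonority 1.
/ʔ/→/ts/: 1→2 (does not fall) — violation.
/ts/→/w/: 2→6 (does not fall) — violation.
/w/→/k/: 6→1 (falls) — ok.

2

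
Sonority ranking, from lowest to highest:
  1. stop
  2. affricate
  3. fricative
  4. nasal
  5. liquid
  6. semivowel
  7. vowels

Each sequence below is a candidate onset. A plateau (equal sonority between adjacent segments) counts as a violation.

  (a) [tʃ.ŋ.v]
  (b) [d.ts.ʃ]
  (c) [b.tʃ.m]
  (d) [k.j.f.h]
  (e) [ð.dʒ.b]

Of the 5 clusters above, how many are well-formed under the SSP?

2

(a) sonority 2-4-3: ill-formed.
(b) sonority 1-2-3: well-formed.
(c) sonority 1-2-4: well-formed.
(d) sonority 1-6-3-3: ill-formed.
(e) sonority 3-2-1: ill-formed.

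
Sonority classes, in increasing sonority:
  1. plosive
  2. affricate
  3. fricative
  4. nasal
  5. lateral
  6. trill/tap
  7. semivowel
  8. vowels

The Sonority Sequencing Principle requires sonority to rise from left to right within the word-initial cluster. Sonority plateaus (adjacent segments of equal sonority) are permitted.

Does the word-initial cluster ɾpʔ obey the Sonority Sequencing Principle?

/ɾ/ is a trill/tap (sonority 6).
/p/ is a plosive (sonority 1).
/ʔ/ is a plosive (sonority 1).
The profile is 6-1-1. Between /ɾ/ (6) and /p/ (1) sonority does not rise, so the cluster violates the SSP.

no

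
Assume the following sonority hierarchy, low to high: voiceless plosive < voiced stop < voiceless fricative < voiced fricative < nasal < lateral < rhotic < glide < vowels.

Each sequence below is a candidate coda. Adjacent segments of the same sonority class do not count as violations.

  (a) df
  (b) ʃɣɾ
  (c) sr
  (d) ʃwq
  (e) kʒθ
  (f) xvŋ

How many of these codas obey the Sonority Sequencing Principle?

(a) 2-3 → violates
(b) 3-4-7 → violates
(c) 3-7 → violates
(d) 3-8-1 → violates
(e) 1-4-3 → violates
(f) 3-4-5 → violates

0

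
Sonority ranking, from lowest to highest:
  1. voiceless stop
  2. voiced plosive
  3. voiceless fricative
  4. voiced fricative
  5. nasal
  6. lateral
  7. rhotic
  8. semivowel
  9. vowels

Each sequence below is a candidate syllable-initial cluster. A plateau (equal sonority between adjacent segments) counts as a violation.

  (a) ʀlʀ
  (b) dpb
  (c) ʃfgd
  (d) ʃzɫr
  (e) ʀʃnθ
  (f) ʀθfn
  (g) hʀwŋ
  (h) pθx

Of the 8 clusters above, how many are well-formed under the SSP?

(a) sonority 7-6-7: ill-formed.
(b) sonority 2-1-2: ill-formed.
(c) sonority 3-3-2-2: ill-formed.
(d) sonority 3-4-6-7: well-formed.
(e) sonority 7-3-5-3: ill-formed.
(f) sonority 7-3-3-5: ill-formed.
(g) sonority 3-7-8-5: ill-formed.
(h) sonority 1-3-3: ill-formed.

1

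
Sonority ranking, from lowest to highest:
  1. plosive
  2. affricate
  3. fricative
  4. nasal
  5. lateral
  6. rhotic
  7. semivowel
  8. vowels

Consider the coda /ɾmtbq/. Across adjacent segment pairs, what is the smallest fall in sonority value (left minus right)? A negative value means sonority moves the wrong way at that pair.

0

/ɾ/ — rhotic, sonority 6.
/m/ — nasal, sonority 4.
/t/ — plosive, sonority 1.
/b/ — plosive, sonority 1.
/q/ — plosive, sonority 1.
/ɾ/→/m/: change +2.
/m/→/t/: change +3.
/t/→/b/: change +0.
/b/→/q/: change +0.
Minimum = 0.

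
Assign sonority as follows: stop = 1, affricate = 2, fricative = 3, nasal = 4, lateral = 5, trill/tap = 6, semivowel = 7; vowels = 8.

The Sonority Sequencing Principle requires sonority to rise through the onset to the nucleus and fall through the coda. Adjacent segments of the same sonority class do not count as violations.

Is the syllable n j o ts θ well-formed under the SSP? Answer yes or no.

no

Onset: /n/ is a nasal (sonority 4), /j/ is a semivowel (sonority 7); then the nucleus /o/ (sonority 8).
Onset profile 4-7-8 — rises to the nucleus.
Coda: /ts/ is an affricate (sonority 2), /θ/ is a fricative (sonority 3).
Coda profile 8-2-3 — does not fall throughout.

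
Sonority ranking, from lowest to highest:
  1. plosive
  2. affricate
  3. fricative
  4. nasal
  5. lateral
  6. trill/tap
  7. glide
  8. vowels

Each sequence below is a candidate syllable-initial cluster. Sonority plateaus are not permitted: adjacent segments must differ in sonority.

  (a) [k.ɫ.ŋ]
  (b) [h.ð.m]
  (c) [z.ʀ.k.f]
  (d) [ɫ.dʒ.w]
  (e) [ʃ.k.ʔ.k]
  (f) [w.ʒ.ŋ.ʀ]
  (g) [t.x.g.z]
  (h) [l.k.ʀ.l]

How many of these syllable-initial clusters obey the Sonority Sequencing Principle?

(a) sonority 1-5-4: ill-formed.
(b) sonority 3-3-4: ill-formed.
(c) sonority 3-6-1-3: ill-formed.
(d) sonority 5-2-7: ill-formed.
(e) sonority 3-1-1-1: ill-formed.
(f) sonority 7-3-4-6: ill-formed.
(g) sonority 1-3-1-3: ill-formed.
(h) sonority 5-1-6-5: ill-formed.

0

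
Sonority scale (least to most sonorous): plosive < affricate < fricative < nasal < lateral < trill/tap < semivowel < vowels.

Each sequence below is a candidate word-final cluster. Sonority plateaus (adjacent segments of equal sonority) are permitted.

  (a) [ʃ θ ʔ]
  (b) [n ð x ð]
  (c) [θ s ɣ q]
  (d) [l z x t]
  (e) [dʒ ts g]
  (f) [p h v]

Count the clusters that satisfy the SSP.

(a) 3-3-1 → obeys
(b) 4-3-3-3 → obeys
(c) 3-3-3-1 → obeys
(d) 5-3-3-1 → obeys
(e) 2-2-1 → obeys
(f) 1-3-3 → violates

5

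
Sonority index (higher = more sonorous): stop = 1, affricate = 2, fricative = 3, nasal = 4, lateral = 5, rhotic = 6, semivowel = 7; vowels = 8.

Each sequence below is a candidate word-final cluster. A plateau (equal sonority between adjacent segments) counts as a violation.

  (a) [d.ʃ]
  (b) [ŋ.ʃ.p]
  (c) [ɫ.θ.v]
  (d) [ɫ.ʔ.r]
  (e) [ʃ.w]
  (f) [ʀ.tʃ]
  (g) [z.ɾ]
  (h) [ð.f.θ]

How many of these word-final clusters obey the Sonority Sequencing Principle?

(a) [d.ʃ]: profile 1-3 — violates.
(b) [ŋ.ʃ.p]: profile 4-3-1 — obeys.
(c) [ɫ.θ.v]: profile 5-3-3 — violates.
(d) [ɫ.ʔ.r]: profile 5-1-6 — violates.
(e) [ʃ.w]: profile 3-7 — violates.
(f) [ʀ.tʃ]: profile 6-2 — obeys.
(g) [z.ɾ]: profile 3-6 — violates.
(h) [ð.f.θ]: profile 3-3-3 — violates.

2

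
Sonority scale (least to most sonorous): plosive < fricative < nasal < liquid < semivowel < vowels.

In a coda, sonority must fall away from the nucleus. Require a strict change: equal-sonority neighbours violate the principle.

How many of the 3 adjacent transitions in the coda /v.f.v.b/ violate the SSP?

/v/ is a fricative (sonority 2).
/f/ is a fricative (sonority 2).
/v/ is a fricative (sonority 2).
/b/ is a plosive (sonority 1).
/v/→/f/: 2→2 (plateau) — violation.
/f/→/v/: 2→2 (plateau) — violation.
/v/→/b/: 2→1 (falls) — ok.

2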